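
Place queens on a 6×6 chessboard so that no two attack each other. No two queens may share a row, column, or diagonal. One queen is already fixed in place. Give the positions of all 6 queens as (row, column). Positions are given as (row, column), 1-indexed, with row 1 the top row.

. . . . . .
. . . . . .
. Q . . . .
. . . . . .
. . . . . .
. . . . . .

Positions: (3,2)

(1,3) (2,6) (3,2) (4,5) (5,1) (6,4)

Row 1: attacked by (3,2)→{2,4}. Safe: 1, 3, 5, 6. Place at column 3.
Row 2: attacked by (1,3)→{2,3,4}; (3,2)→{1,2,3}. Safe: 5, 6. Place at column 6.
Row 4: attacked by (1,3)→{3,6}; (2,6)→{4,6}; (3,2)→{1,2,3}. Safe: 5. Place at column 5.
Row 5: attacked by (1,3)→{3}; (2,6)→{3,6}; (3,2)→{2,4}; (4,5)→{4,5,6}. Safe: 1. Place at column 1.
Row 6: attacked by (1,3)→{3}; (2,6)→{2,6}; (3,2)→{2,5}; (4,5)→{3,5}; (5,1)→{1,2}. Safe: 4. Place at column 4.
Columns [3, 6, 2, 5, 1, 4], r−c [-2, -4, 1, -1, 4, 2], r+c [4, 8, 5, 9, 6, 10] are all distinct, so no two queens attack.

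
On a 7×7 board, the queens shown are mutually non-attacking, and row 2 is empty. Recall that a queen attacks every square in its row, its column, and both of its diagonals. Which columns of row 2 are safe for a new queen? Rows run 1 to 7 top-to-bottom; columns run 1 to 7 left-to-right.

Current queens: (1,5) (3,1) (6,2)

(1,5) attacks row 2 at column 5 and diagonals 4, 6.
(3,1) attacks row 2 at column 1 and diagonals 2.
(6,2) attacks row 2 at column 2 and diagonals 6.
Attacked columns: {1, 2, 4, 5, 6}. Safe: {3, 7}.

columns 3, 7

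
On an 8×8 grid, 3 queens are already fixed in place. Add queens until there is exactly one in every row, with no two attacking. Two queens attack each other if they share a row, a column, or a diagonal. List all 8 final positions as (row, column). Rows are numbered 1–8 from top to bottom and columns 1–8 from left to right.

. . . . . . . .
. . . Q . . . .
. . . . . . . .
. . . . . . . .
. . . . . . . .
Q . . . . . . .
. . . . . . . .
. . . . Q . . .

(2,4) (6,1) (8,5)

Row 1: attacked by (2,4)→{3,4,5}; (6,1)→{1,6}; (8,5)→{5}. Safe: 2, 7, 8. Place at column 2.
Row 3: attacked by (1,2)→{2,4}; (2,4)→{3,4,5}; (6,1)→{1,4}; (8,5)→{5}. Safe: 6, 7, 8. Place at column 6.
Row 4: attacked by (1,2)→{2,5}; (2,4)→{2,4,6}; (3,6)→{5,6,7}; (6,1)→{1,3}; (8,5)→{1,5}. Safe: 8. Place at column 8.
Row 5: attacked by (1,2)→{2,6}; (2,4)→{1,4,7}; (3,6)→{4,6,8}; (4,8)→{7,8}; (6,1)→{1,2}; (8,5)→{2,5,8}. Safe: 3. Place at column 3.
Row 7: attacked by (1,2)→{2,8}; (2,4)→{4}; (3,6)→{2,6}; (4,8)→{5,8}; (5,3)→{1,3,5}; (6,1)→{1,2}; (8,5)→{4,5,6}. Safe: 7. Place at column 7.
Columns [2, 4, 6, 8, 3, 1, 7, 5], r−c [-1, -2, -3, -4, 2, 5, 0, 3], r+c [3, 6, 9, 12, 8, 7, 14, 13] are all distinct, so no two queens attack.

(1,2) (2,4) (3,6) (4,8) (5,3) (6,1) (7,7) (8,5)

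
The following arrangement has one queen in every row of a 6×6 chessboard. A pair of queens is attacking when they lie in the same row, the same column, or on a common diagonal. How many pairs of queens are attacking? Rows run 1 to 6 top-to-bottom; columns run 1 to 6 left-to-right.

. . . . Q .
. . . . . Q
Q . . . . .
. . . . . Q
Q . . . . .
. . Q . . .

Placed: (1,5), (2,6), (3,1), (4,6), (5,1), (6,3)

Same column: (2,6)–(4,6) (column 6); (3,1)–(5,1) (column 1).
Same diagonal: (1,5)–(2,6) (|1−2| = |5−6| = 1); (1,5)–(5,1) (|1−5| = |5−1| = 4).
Total attacking pairs: 4.

4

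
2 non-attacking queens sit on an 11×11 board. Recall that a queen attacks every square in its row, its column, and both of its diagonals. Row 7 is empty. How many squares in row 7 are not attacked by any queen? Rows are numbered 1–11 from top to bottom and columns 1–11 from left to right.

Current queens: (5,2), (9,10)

(5,2) attacks row 7 at column 2 and diagonals 4.
(9,10) attacks row 7 at column 10 and diagonals 8.
Attacked columns: {2, 4, 8, 10}. Safe: {1, 3, 5, 6, 7, 9, 11}.

7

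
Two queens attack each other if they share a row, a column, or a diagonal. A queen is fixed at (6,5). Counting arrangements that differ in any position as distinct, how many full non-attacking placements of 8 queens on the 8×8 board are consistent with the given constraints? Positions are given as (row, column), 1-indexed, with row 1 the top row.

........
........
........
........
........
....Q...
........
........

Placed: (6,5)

12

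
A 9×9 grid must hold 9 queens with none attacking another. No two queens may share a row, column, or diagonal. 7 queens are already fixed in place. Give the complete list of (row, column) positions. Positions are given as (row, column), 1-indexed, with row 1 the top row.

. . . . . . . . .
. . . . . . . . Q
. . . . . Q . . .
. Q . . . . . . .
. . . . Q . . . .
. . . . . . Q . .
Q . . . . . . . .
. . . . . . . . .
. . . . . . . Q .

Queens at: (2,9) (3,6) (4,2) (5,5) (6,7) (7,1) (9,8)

(1,3) (2,9) (3,6) (4,2) (5,5) (6,7) (7,1) (8,4) (9,8)

Row 1: attacked by (2,9)→{8,9}; (3,6)→{4,6,8}; (4,2)→{2,5}; (5,5)→{1,5,9}; (6,7)→{2,7}; (7,1)→{1,7}; (9,8)→{8}. Safe: 3. Place at column 3.
Row 8: attacked by (1,3)→{3}; (2,9)→{3,9}; (3,6)→{1,6}; (4,2)→{2,6}; (5,5)→{2,5,8}; (6,7)→{5,7,9}; (7,1)→{1,2}; (9,8)→{7,8,9}. Safe: 4. Place at column 4.
Columns [3, 9, 6, 2, 5, 7, 1, 4, 8], r−c [-2, -7, -3, 2, 0, -1, 6, 4, 1], r+c [4, 11, 9, 6, 10, 13, 8, 12, 17] are all distinct, so no two queens attack.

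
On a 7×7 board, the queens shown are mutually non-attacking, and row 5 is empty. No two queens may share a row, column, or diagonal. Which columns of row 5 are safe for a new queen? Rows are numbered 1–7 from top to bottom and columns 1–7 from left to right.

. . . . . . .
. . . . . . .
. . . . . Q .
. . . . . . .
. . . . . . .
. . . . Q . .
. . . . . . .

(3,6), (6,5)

(3,6) attacks row 5 at column 6 and diagonals 4.
(6,5) attacks row 5 at column 5 and diagonals 4, 6.
Attacked columns: {4, 5, 6}. Safe: {1, 2, 3, 7}.

columns 1, 2, 3, 7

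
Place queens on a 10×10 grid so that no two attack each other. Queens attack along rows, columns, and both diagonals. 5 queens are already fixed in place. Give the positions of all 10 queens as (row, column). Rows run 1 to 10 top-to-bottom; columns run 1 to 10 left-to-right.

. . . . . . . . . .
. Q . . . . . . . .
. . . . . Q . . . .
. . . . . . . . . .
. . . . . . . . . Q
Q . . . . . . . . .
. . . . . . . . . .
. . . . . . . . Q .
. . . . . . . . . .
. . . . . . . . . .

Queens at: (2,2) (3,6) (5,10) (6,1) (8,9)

(1,7) (2,2) (3,6) (4,8) (5,10) (6,1) (7,4) (8,9) (9,5) (10,3)

Row 1: attacked by (2,2)→{1,2,3}; (3,6)→{4,6,8}; (5,10)→{6,10}; (6,1)→{1,6}; (8,9)→{2,9}. Safe: 5, 7. Place at column 7.
Row 4: attacked by (1,7)→{4,7,10}; (2,2)→{2,4}; (3,6)→{5,6,7}; (5,10)→{9,10}; (6,1)→{1,3}; (8,9)→{5,9}. Safe: 8. Place at column 8.
Row 7: attacked by (1,7)→{1,7}; (2,2)→{2,7}; (3,6)→{2,6,10}; (4,8)→{5,8}; (5,10)→{8,10}; (6,1)→{1,2}; (8,9)→{8,9,10}. Safe: 3, 4. Place at column 4.
Row 9: attacked by (1,7)→{7}; (2,2)→{2,9}; (3,6)→{6}; (4,8)→{3,8}; (5,10)→{6,10}; (6,1)→{1,4}; (7,4)→{2,4,6}; (8,9)→{8,9,10}. Safe: 5. Place at column 5.
Row 10: attacked by (1,7)→{7}; (2,2)→{2,10}; (3,6)→{6}; (4,8)→{2,8}; (5,10)→{5,10}; (6,1)→{1,5}; (7,4)→{1,4,7}; (8,9)→{7,9}; (9,5)→{4,5,6}. Safe: 3. Place at column 3.
Columns [7, 2, 6, 8, 10, 1, 4, 9, 5, 3], r−c [-6, 0, -3, -4, -5, 5, 3, -1, 4, 7], r+c [8, 4, 9, 12, 15, 7, 11, 17, 14, 13] are all distinct, so no two queens attack.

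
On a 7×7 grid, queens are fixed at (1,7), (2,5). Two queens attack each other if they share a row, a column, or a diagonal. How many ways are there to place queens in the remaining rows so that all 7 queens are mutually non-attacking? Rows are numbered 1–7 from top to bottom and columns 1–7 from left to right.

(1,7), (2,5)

Branch on row 3: col 1 → 0; col 2 → 0; col 3 → 1.
Sum: 0 + 0 + 1 = 1.

1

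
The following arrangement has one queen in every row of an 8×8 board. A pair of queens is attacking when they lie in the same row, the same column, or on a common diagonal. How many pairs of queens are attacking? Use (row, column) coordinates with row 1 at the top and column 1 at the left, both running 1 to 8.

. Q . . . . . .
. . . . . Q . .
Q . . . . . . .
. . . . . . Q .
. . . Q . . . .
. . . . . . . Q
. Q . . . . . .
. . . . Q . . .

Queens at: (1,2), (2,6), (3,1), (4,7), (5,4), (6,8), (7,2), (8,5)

2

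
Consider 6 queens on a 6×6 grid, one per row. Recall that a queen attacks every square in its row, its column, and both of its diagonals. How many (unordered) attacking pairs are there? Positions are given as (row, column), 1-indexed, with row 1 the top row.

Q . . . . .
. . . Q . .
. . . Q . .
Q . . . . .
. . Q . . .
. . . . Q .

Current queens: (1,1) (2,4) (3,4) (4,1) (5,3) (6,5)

2

Same column: (1,1)–(4,1) (column 1); (2,4)–(3,4) (column 4).
Total attacking pairs: 2.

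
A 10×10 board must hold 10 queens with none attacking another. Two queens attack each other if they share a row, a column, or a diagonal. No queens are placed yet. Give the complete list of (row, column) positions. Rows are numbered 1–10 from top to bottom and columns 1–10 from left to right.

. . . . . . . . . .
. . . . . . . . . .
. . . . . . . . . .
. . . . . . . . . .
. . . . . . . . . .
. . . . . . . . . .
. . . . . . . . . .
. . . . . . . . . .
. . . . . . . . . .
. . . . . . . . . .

(1,8) (2,1) (3,5) (4,9) (5,2) (6,6) (7,10) (8,3) (9,7) (10,4)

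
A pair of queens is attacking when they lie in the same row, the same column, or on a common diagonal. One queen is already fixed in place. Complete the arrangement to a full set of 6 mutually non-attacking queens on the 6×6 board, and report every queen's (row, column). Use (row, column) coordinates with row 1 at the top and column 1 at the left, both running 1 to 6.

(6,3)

(1,4) (2,1) (3,5) (4,2) (5,6) (6,3)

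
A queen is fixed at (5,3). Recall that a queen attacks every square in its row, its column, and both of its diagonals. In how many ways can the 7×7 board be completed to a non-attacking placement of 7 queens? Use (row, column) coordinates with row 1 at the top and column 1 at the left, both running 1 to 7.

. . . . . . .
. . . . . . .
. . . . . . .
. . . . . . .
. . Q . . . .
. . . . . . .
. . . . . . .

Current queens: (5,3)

6

Branch on row 1: col 1 → 1; col 2 → 1; col 4 → 1; col 5 → 2; col 6 → 1.
Sum: 1 + 1 + 1 + 2 + 1 = 6.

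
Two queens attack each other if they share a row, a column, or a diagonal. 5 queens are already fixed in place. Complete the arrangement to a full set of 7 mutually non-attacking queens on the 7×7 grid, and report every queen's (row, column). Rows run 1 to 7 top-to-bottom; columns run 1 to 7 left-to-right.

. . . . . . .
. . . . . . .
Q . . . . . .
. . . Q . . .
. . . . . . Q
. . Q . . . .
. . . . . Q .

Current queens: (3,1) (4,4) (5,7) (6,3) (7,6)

Row 1: attacked by (3,1)→{1,3}; (4,4)→{1,4,7}; (5,7)→{3,7}; (6,3)→{3}; (7,6)→{6}. Safe: 2, 5. Place at column 2.
Row 2: attacked by (1,2)→{1,2,3}; (3,1)→{1,2}; (4,4)→{2,4,6}; (5,7)→{4,7}; (6,3)→{3,7}; (7,6)→{1,6}. Safe: 5. Place at column 5.
Columns [2, 5, 1, 4, 7, 3, 6], r−c [-1, -3, 2, 0, -2, 3, 1], r+c [3, 7, 4, 8, 12, 9, 13] are all distinct, so no two queens attack.

(1,2) (2,5) (3,1) (4,4) (5,7) (6,3) (7,6)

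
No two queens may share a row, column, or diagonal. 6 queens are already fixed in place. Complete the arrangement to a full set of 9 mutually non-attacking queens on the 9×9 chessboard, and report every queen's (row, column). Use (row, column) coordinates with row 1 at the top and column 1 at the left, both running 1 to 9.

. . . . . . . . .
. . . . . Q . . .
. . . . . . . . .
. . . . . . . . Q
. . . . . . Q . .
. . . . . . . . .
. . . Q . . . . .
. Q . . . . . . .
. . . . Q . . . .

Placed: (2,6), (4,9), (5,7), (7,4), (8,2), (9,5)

(1,8) (2,6) (3,3) (4,9) (5,7) (6,1) (7,4) (8,2) (9,5)

Row 1: attacked by (2,6)→{5,6,7}; (4,9)→{6,9}; (5,7)→{3,7}; (7,4)→{4}; (8,2)→{2,9}; (9,5)→{5}. Safe: 1, 8. Place at column 8.
Row 3: attacked by (1,8)→{6,8}; (2,6)→{5,6,7}; (4,9)→{8,9}; (5,7)→{5,7,9}; (7,4)→{4,8}; (8,2)→{2,7}; (9,5)→{5}. Safe: 1, 3. Place at column 3.
Row 6: attacked by (1,8)→{3,8}; (2,6)→{2,6}; (3,3)→{3,6}; (4,9)→{7,9}; (5,7)→{6,7,8}; (7,4)→{3,4,5}; (8,2)→{2,4}; (9,5)→{2,5,8}. Safe: 1. Place at column 1.
Columns [8, 6, 3, 9, 7, 1, 4, 2, 5], r−c [-7, -4, 0, -5, -2, 5, 3, 6, 4], r+c [9, 8, 6, 13, 12, 7, 11, 10, 14] are all distinct, so no two queens attack.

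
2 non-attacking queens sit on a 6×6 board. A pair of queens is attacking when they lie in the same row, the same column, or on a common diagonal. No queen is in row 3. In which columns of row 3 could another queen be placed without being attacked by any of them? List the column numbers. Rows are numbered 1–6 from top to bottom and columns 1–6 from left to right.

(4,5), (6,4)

columns 2, 3

(4,5) attacks row 3 at column 5 and diagonals 4, 6.
(6,4) attacks row 3 at column 4 and diagonals 1.
Attacked columns: {1, 4, 5, 6}. Safe: {2, 3}.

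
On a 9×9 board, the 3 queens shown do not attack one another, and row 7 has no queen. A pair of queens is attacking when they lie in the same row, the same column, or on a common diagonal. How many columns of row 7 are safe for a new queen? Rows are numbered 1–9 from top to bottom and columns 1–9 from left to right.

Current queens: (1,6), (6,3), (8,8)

(1,6) attacks row 7 at column 6.
(6,3) attacks row 7 at column 3 and diagonals 2, 4.
(8,8) attacks row 7 at column 8 and diagonals 7, 9.
Attacked columns: {2, 3, 4, 6, 7, 8, 9}. Safe: {1, 5}.

2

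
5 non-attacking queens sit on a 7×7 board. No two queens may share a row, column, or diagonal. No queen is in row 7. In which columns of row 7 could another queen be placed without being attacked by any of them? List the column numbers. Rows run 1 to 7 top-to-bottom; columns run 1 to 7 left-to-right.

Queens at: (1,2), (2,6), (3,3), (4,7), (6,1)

columns 5

(1,2) attacks row 7 at column 2.
(2,6) attacks row 7 at column 6 and diagonals 1.
(3,3) attacks row 7 at column 3 and diagonals 7.
(4,7) attacks row 7 at column 7 and diagonals 4.
(6,1) attacks row 7 at column 1 and diagonals 2.
Attacked columns: {1, 2, 3, 4, 6, 7}. Safe: {5}.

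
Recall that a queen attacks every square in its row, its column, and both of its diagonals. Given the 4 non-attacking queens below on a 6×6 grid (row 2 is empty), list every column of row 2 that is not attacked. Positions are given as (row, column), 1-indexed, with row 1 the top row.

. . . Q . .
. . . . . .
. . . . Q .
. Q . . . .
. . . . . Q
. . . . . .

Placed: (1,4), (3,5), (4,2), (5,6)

columns 1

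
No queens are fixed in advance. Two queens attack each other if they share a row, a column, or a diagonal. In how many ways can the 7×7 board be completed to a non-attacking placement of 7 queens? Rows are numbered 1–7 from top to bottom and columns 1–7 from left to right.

40

Branch on row 1: col 1 → 4; col 2 → 7; col 3 → 6; col 4 → 6; col 5 → 6; col 6 → 7; col 7 → 4.
Sum: 4 + 7 + 6 + 6 + 6 + 7 + 4 = 40.
(This is the classic 7-queens count.)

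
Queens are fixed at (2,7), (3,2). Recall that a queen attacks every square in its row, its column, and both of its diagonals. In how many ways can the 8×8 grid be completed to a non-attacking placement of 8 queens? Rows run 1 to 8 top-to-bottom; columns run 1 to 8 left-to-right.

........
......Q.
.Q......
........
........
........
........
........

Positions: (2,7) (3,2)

Branch on row 1: col 1 → 0; col 3 → 2; col 5 → 3.
Sum: 0 + 2 + 3 = 5.

5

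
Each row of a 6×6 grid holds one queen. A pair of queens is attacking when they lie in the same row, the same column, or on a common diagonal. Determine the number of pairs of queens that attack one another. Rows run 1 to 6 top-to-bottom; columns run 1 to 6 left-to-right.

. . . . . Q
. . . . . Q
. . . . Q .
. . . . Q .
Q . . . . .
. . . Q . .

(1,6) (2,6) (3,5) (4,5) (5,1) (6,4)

3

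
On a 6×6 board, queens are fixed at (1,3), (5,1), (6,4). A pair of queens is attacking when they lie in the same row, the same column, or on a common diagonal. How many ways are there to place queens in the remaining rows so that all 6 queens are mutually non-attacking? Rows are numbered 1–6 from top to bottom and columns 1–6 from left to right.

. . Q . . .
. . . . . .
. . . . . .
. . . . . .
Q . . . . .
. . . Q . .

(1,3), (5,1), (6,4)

Branch on row 2: col 5 → 0; col 6 → 1.
Sum: 0 + 1 = 1.

1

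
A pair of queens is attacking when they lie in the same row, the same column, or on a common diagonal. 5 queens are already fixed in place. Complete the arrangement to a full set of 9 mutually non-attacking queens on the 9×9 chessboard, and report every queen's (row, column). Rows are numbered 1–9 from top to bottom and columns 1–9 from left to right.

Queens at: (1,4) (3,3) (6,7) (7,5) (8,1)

Row 2: attacked by (1,4)→{3,4,5}; (3,3)→{2,3,4}; (6,7)→{3,7}; (7,5)→{5}; (8,1)→{1,7}. Safe: 6, 8, 9. Place at column 9.
Row 4: attacked by (1,4)→{1,4,7}; (2,9)→{7,9}; (3,3)→{2,3,4}; (6,7)→{5,7,9}; (7,5)→{2,5,8}; (8,1)→{1,5}. Safe: 6. Place at column 6.
Row 5: attacked by (1,4)→{4,8}; (2,9)→{6,9}; (3,3)→{1,3,5}; (4,6)→{5,6,7}; (6,7)→{6,7,8}; (7,5)→{3,5,7}; (8,1)→{1,4}. Safe: 2. Place at column 2.
Row 9: attacked by (1,4)→{4}; (2,9)→{2,9}; (3,3)→{3,9}; (4,6)→{1,6}; (5,2)→{2,6}; (6,7)→{4,7}; (7,5)→{3,5,7}; (8,1)→{1,2}. Safe: 8. Place at column 8.
Columns [4, 9, 3, 6, 2, 7, 5, 1, 8], r−c [-3, -7, 0, -2, 3, -1, 2, 7, 1], r+c [5, 11, 6, 10, 7, 13, 12, 9, 17] are all distinct, so no two queens attack.

(1,4) (2,9) (3,3) (4,6) (5,2) (6,7) (7,5) (8,1) (9,8)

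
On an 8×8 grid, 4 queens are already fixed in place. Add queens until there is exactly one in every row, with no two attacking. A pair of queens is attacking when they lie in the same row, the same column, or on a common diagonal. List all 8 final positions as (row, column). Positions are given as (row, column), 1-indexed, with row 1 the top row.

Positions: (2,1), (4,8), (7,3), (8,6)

(1,4) (2,1) (3,5) (4,8) (5,2) (6,7) (7,3) (8,6)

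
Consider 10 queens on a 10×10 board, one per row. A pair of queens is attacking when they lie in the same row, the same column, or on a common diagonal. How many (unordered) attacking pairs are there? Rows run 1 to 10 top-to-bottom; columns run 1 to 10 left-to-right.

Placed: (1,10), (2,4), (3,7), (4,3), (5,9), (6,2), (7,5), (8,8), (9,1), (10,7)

3

Same column: (3,7)–(10,7) (column 7).
Same diagonal: (3,7)–(5,9) (|3−5| = |7−9| = 2); (3,7)–(9,1) (|3−9| = |7−1| = 6).
Total attacking pairs: 3.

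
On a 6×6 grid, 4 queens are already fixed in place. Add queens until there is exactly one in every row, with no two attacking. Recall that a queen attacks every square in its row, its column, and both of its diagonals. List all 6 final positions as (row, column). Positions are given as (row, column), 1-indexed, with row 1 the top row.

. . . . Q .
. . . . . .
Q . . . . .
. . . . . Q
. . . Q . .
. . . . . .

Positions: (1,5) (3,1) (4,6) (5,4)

Row 2: attacked by (1,5)→{4,5,6}; (3,1)→{1,2}; (4,6)→{4,6}; (5,4)→{1,4}. Safe: 3. Place at column 3.
Row 6: attacked by (1,5)→{5}; (2,3)→{3}; (3,1)→{1,4}; (4,6)→{4,6}; (5,4)→{3,4,5}. Safe: 2. Place at column 2.
Columns [5, 3, 1, 6, 4, 2], r−c [-4, -1, 2, -2, 1, 4], r+c [6, 5, 4, 10, 9, 8] are all distinct, so no two queens attack.

(1,5) (2,3) (3,1) (4,6) (5,4) (6,2)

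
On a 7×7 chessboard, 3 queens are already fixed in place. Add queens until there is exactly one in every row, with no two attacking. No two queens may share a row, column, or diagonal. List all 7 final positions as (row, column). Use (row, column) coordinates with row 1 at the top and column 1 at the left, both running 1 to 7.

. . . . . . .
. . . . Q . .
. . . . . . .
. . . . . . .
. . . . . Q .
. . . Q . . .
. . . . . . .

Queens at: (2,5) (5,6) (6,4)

(1,7) (2,5) (3,3) (4,1) (5,6) (6,4) (7,2)

Row 1: attacked by (2,5)→{4,5,6}; (5,6)→{2,6}; (6,4)→{4}. Safe: 1, 3, 7. Place at column 7.
Row 3: attacked by (1,7)→{5,7}; (2,5)→{4,5,6}; (5,6)→{4,6}; (6,4)→{1,4,7}. Safe: 2, 3. Place at column 3.
Row 4: attacked by (1,7)→{4,7}; (2,5)→{3,5,7}; (3,3)→{2,3,4}; (5,6)→{5,6,7}; (6,4)→{2,4,6}. Safe: 1. Place at column 1.
Row 7: attacked by (1,7)→{1,7}; (2,5)→{5}; (3,3)→{3,7}; (4,1)→{1,4}; (5,6)→{4,6}; (6,4)→{3,4,5}. Safe: 2. Place at column 2.
Columns [7, 5, 3, 1, 6, 4, 2], r−c [-6, -3, 0, 3, -1, 2, 5], r+c [8, 7, 6, 5, 11, 10, 9] are all distinct, so no two queens attack.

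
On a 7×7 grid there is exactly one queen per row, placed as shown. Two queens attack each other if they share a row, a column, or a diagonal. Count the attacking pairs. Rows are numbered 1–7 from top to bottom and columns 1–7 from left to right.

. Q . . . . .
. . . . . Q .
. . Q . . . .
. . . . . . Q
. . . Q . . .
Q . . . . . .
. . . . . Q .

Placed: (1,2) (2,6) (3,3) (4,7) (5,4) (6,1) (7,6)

Same column: (2,6)–(7,6) (column 6).
Same diagonal: (5,4)–(7,6) (|5−7| = |4−6| = 2).
Total attacking pairs: 2.

2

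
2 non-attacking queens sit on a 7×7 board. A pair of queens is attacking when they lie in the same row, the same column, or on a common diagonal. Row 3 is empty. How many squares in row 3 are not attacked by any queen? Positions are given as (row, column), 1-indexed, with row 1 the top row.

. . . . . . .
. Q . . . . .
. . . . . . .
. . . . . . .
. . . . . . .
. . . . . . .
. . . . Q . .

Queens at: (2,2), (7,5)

3

(2,2) attacks row 3 at column 2 and diagonals 1, 3.
(7,5) attacks row 3 at column 5 and diagonals 1.
Attacked columns: {1, 2, 3, 5}. Safe: {4, 6, 7}.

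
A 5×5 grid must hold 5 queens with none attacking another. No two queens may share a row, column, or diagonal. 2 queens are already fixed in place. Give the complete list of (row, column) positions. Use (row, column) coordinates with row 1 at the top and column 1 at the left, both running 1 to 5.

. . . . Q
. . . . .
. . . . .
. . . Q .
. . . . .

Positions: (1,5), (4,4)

Row 2: attacked by (1,5)→{4,5}; (4,4)→{2,4}. Safe: 1, 3. Place at column 3.
Row 3: attacked by (1,5)→{3,5}; (2,3)→{2,3,4}; (4,4)→{3,4,5}. Safe: 1. Place at column 1.
Row 5: attacked by (1,5)→{1,5}; (2,3)→{3}; (3,1)→{1,3}; (4,4)→{3,4,5}. Safe: 2. Place at column 2.
Columns [5, 3, 1, 4, 2], r−c [-4, -1, 2, 0, 3], r+c [6, 5, 4, 8, 7] are all distinct, so no two queens attack.

(1,5) (2,3) (3,1) (4,4) (5,2)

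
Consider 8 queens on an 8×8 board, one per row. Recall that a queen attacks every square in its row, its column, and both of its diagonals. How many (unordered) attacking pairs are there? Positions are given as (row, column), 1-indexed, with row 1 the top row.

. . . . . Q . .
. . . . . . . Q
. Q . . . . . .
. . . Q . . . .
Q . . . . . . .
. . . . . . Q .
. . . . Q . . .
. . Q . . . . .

0

All columns are distinct and no two queens satisfy |Δrow| = |Δcol|, so no pair attacks.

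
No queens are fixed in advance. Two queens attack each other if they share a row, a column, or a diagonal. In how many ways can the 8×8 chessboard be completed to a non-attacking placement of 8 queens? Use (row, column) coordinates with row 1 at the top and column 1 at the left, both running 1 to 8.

92

Branch on row 1: col 1 → 4; col 2 → 8; col 3 → 16; col 4 → 18; col 5 → 18; col 6 → 16; col 7 → 8; col 8 → 4.
Sum: 4 + 8 + 16 + 18 + 18 + 16 + 8 + 4 = 92.
(This is the classic 8-queens count.)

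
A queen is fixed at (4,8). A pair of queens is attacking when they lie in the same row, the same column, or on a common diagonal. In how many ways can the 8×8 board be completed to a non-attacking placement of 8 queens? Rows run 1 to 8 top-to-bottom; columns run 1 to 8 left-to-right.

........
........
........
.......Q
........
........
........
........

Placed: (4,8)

18

Branch on row 1: col 1 → 1; col 2 → 2; col 3 → 4; col 4 → 5; col 6 → 4; col 7 → 2.
Sum: 1 + 2 + 4 + 5 + 4 + 2 = 18.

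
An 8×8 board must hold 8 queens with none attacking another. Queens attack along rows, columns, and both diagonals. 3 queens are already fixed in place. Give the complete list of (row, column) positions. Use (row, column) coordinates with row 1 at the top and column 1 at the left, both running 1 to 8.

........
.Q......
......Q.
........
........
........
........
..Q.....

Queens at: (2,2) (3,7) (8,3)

(1,6) (2,2) (3,7) (4,1) (5,4) (6,8) (7,5) (8,3)

Row 1: attacked by (2,2)→{1,2,3}; (3,7)→{5,7}; (8,3)→{3}. Safe: 4, 6, 8. Place at column 6.
Row 4: attacked by (1,6)→{3,6}; (2,2)→{2,4}; (3,7)→{6,7,8}; (8,3)→{3,7}. Safe: 1, 5. Place at column 1.
Row 5: attacked by (1,6)→{2,6}; (2,2)→{2,5}; (3,7)→{5,7}; (4,1)→{1,2}; (8,3)→{3,6}. Safe: 4, 8. Place at column 4.
Row 6: attacked by (1,6)→{1,6}; (2,2)→{2,6}; (3,7)→{4,7}; (4,1)→{1,3}; (5,4)→{3,4,5}; (8,3)→{1,3,5}. Safe: 8. Place at column 8.
Row 7: attacked by (1,6)→{6}; (2,2)→{2,7}; (3,7)→{3,7}; (4,1)→{1,4}; (5,4)→{2,4,6}; (6,8)→{7,8}; (8,3)→{2,3,4}. Safe: 5. Place at column 5.
Columns [6, 2, 7, 1, 4, 8, 5, 3], r−c [-5, 0, -4, 3, 1, -2, 2, 5], r+c [7, 4, 10, 5, 9, 14, 12, 11] are all distinct, so no two queens attack.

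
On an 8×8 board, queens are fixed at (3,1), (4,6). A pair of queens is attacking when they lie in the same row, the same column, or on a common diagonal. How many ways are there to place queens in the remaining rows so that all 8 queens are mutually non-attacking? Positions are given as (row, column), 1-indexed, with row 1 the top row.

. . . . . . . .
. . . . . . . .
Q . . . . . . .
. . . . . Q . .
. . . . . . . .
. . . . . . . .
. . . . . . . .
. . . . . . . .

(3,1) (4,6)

3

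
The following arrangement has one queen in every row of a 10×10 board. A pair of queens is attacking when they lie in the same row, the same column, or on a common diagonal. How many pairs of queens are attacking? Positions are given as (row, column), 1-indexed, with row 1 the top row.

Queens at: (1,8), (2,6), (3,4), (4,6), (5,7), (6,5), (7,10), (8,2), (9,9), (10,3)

Same column: (2,6)–(4,6) (column 6).
Same diagonal: (4,6)–(5,7) (|4−5| = |6−7| = 1); (4,6)–(8,2) (|4−8| = |6−2| = 4).
Total attacking pairs: 3.

3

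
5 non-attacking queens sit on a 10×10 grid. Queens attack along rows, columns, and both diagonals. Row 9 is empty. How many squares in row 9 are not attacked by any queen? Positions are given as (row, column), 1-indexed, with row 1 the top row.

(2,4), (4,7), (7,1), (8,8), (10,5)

1

(2,4) attacks row 9 at column 4.
(4,7) attacks row 9 at column 7 and diagonals 2.
(7,1) attacks row 9 at column 1 and diagonals 3.
(8,8) attacks row 9 at column 8 and diagonals 7, 9.
(10,5) attacks row 9 at column 5 and diagonals 4, 6.
Attacked columns: {1, 2, 3, 4, 5, 6, 7, 8, 9}. Safe: {10}.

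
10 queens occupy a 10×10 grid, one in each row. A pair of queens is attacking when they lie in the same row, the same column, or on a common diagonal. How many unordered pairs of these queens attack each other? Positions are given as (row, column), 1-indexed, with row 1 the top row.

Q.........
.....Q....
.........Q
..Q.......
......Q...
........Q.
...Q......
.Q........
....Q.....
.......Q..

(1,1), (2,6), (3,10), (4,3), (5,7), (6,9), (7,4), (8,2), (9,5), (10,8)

All columns are distinct and no two queens satisfy |Δrow| = |Δcol|, so no pair attacks.

0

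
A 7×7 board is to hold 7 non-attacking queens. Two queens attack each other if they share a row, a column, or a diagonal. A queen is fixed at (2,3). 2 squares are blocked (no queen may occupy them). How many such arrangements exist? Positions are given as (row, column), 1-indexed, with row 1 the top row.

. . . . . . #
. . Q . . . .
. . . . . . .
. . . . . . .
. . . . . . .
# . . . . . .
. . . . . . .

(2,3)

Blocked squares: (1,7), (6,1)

Branch on row 1: col 1 → 1; col 5 → 1; col 6 → 3.
Sum: 1 + 1 + 3 = 5.

5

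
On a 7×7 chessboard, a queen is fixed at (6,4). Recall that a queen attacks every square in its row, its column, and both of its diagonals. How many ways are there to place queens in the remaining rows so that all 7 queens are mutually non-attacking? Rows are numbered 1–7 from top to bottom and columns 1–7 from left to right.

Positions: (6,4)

Branch on row 1: col 1 → 1; col 2 → 1; col 3 → 1; col 5 → 1; col 6 → 1; col 7 → 1.
Sum: 1 + 1 + 1 + 1 + 1 + 1 = 6.

6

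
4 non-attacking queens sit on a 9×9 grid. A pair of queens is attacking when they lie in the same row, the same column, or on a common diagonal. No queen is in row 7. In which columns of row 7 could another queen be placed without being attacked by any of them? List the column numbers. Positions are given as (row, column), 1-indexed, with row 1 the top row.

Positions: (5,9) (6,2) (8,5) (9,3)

(5,9) attacks row 7 at column 9 and diagonals 7.
(6,2) attacks row 7 at column 2 and diagonals 1, 3.
(8,5) attacks row 7 at column 5 and diagonals 4, 6.
(9,3) attacks row 7 at column 3 and diagonals 1, 5.
Attacked columns: {1, 2, 3, 4, 5, 6, 7, 9}. Safe: {8}.

columns 8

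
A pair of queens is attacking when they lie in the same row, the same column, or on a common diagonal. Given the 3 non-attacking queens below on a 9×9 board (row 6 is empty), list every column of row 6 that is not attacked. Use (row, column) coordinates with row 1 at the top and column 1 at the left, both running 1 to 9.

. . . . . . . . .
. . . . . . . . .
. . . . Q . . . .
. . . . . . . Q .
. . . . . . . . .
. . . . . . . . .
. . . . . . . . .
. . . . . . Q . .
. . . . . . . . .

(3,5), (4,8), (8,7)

columns 1, 3, 4

(3,5) attacks row 6 at column 5 and diagonals 2, 8.
(4,8) attacks row 6 at column 8 and diagonals 6.
(8,7) attacks row 6 at column 7 and diagonals 5, 9.
Attacked columns: {2, 5, 6, 7, 8, 9}. Safe: {1, 3, 4}.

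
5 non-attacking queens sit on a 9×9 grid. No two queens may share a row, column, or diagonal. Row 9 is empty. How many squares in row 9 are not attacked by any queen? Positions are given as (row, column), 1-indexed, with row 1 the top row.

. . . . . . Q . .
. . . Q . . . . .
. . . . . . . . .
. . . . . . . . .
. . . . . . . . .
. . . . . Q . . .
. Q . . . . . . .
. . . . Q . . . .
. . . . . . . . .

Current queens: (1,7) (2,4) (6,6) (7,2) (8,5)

2

(1,7) attacks row 9 at column 7.
(2,4) attacks row 9 at column 4.
(6,6) attacks row 9 at column 6 and diagonals 3, 9.
(7,2) attacks row 9 at column 2 and diagonals 4.
(8,5) attacks row 9 at column 5 and diagonals 4, 6.
Attacked columns: {2, 3, 4, 5, 6, 7, 9}. Safe: {1, 8}.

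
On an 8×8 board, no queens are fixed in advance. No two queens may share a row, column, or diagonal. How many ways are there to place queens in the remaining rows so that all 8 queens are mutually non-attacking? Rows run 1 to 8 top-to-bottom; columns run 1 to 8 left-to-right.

Branch on row 1: col 1 → 4; col 2 → 8; col 3 → 16; col 4 → 18; col 5 → 18; col 6 → 16; col 7 → 8; col 8 → 4.
Sum: 4 + 8 + 16 + 18 + 18 + 16 + 8 + 4 = 92.
(This is the classic 8-queens count.)

92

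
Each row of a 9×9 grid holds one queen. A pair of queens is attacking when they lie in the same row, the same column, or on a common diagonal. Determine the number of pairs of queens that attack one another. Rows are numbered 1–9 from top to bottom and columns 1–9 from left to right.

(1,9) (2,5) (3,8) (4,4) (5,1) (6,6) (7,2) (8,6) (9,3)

3

Same column: (6,6)–(8,6) (column 6).
Same diagonal: (4,4)–(6,6) (|4−6| = |4−6| = 2); (6,6)–(9,3) (|6−9| = |6−3| = 3).
Total attacking pairs: 3.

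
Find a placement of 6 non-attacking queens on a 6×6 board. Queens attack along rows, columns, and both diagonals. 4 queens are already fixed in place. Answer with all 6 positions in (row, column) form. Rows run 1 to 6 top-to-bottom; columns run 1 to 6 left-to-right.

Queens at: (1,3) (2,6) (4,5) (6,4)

Row 3: attacked by (1,3)→{1,3,5}; (2,6)→{5,6}; (4,5)→{4,5,6}; (6,4)→{1,4}. Safe: 2. Place at column 2.
Row 5: attacked by (1,3)→{3}; (2,6)→{3,6}; (3,2)→{2,4}; (4,5)→{4,5,6}; (6,4)→{3,4,5}. Safe: 1. Place at column 1.
Columns [3, 6, 2, 5, 1, 4], r−c [-2, -4, 1, -1, 4, 2], r+c [4, 8, 5, 9, 6, 10] are all distinct, so no two queens attack.

(1,3) (2,6) (3,2) (4,5) (5,1) (6,4)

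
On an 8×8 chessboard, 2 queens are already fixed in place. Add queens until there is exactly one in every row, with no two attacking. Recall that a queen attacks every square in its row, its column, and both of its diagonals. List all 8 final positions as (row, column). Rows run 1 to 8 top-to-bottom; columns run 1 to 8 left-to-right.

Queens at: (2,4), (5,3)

(1,2) (2,4) (3,6) (4,8) (5,3) (6,1) (7,7) (8,5)

Row 1: attacked by (2,4)→{3,4,5}; (5,3)→{3,7}. Safe: 1, 2, 6, 8. Place at column 2.
Row 3: attacked by (1,2)→{2,4}; (2,4)→{3,4,5}; (5,3)→{1,3,5}. Safe: 6, 7, 8. Place at column 6.
Row 4: attacked by (1,2)→{2,5}; (2,4)→{2,4,6}; (3,6)→{5,6,7}; (5,3)→{2,3,4}. Safe: 1, 8. Place at column 8.
Row 6: attacked by (1,2)→{2,7}; (2,4)→{4,8}; (3,6)→{3,6}; (4,8)→{6,8}; (5,3)→{2,3,4}. Safe: 1, 5. Place at column 1.
Row 7: attacked by (1,2)→{2,8}; (2,4)→{4}; (3,6)→{2,6}; (4,8)→{5,8}; (5,3)→{1,3,5}; (6,1)→{1,2}. Safe: 7. Place at column 7.
Row 8: attacked by (1,2)→{2}; (2,4)→{4}; (3,6)→{1,6}; (4,8)→{4,8}; (5,3)→{3,6}; (6,1)→{1,3}; (7,7)→{6,7,8}. Safe: 5. Place at column 5.
Columns [2, 4, 6, 8, 3, 1, 7, 5], r−c [-1, -2, -3, -4, 2, 5, 0, 3], r+c [3, 6, 9, 12, 8, 7, 14, 13] are all distinct, so no two queens attack.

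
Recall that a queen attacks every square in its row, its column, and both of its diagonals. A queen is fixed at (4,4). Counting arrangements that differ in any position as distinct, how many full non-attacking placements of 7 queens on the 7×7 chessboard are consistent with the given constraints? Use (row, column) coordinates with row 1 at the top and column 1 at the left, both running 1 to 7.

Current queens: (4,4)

Branch on row 1: col 2 → 2; col 3 → 2; col 5 → 2; col 6 → 2.
Sum: 2 + 2 + 2 + 2 = 8.

8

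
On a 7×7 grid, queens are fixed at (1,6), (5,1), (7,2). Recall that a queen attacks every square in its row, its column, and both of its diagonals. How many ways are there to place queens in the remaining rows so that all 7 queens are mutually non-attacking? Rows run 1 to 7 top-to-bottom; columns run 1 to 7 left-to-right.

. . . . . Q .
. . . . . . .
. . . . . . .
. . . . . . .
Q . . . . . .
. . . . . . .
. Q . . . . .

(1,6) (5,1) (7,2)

2

Branch on row 2: col 3 → 2.
Sum: 2 = 2.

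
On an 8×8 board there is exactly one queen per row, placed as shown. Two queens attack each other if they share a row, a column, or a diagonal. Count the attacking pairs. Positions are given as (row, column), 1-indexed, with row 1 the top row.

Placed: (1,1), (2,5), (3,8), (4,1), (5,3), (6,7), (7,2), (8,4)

1

Same column: (1,1)–(4,1) (column 1).
Total attacking pairs: 1.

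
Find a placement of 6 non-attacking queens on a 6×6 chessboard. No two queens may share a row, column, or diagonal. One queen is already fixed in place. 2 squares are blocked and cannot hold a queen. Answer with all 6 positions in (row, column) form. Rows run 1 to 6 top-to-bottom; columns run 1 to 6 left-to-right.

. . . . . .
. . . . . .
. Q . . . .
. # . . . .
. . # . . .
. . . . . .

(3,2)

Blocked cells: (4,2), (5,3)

(1,3) (2,6) (3,2) (4,5) (5,1) (6,4)

Row 1: attacked by (3,2)→{2,4}. Safe: 1, 3, 5, 6. Place at column 3.
Row 2: attacked by (1,3)→{2,3,4}; (3,2)→{1,2,3}. Safe: 5, 6. Place at column 6.
Row 4: attacked by (1,3)→{3,6}; (2,6)→{4,6}; (3,2)→{1,2,3}. Blocked: 2. Safe: 5. Place at column 5.
Row 5: attacked by (1,3)→{3}; (2,6)→{3,6}; (3,2)→{2,4}; (4,5)→{4,5,6}. Blocked: 3. Safe: 1. Place at column 1.
Row 6: attacked by (1,3)→{3}; (2,6)→{2,6}; (3,2)→{2,5}; (4,5)→{3,5}; (5,1)→{1,2}. Safe: 4. Place at column 4.
Columns [3, 6, 2, 5, 1, 4], r−c [-2, -4, 1, -1, 4, 2], r+c [4, 8, 5, 9, 6, 10] are all distinct, so no two queens attack.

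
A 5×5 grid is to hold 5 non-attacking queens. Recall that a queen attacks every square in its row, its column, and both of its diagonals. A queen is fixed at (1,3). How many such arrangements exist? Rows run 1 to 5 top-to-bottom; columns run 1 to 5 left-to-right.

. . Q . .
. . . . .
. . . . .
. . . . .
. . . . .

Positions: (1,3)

2

Branch on row 2: col 1 → 1; col 5 → 1.
Sum: 1 + 1 = 2.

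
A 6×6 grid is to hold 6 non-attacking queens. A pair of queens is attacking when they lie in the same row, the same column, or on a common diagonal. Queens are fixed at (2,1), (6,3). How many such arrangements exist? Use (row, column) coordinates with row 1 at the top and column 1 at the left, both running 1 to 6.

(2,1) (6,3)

1

Branch on row 1: col 4 → 1; col 5 → 0; col 6 → 0.
Sum: 1 + 0 + 0 = 1.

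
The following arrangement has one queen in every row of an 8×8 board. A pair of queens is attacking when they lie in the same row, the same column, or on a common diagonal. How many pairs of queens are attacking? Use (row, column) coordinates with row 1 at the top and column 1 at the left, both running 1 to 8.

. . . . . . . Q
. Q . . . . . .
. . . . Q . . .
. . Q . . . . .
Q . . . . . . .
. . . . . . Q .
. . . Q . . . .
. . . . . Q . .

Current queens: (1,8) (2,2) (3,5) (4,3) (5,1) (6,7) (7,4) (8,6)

0

All columns are distinct and no two queens satisfy |Δrow| = |Δcol|, so no pair attacks.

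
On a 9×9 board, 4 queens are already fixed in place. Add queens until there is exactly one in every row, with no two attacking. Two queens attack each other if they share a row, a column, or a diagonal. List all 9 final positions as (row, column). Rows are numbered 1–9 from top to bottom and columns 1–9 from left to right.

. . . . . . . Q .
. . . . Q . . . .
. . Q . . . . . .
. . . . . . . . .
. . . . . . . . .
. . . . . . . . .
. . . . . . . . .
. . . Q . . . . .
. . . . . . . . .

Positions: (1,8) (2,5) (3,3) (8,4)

(1,8) (2,5) (3,3) (4,6) (5,9) (6,7) (7,1) (8,4) (9,2)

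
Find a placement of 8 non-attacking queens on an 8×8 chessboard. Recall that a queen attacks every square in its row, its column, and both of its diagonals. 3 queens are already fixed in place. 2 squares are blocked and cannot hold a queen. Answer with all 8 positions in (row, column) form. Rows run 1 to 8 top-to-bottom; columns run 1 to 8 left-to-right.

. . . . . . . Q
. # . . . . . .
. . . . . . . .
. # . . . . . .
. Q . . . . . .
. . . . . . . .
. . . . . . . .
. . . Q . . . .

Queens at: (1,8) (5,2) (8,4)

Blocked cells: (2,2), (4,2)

(1,8) (2,3) (3,1) (4,6) (5,2) (6,5) (7,7) (8,4)

Row 2: attacked by (1,8)→{7,8}; (5,2)→{2,5}; (8,4)→{4}. Blocked: 2. Safe: 1, 3, 6. Place at column 3.
Row 3: attacked by (1,8)→{6,8}; (2,3)→{2,3,4}; (5,2)→{2,4}; (8,4)→{4}. Safe: 1, 5, 7. Place at column 1.
Row 4: attacked by (1,8)→{5,8}; (2,3)→{1,3,5}; (3,1)→{1,2}; (5,2)→{1,2,3}; (8,4)→{4,8}. Blocked: 2. Safe: 6, 7. Place at column 6.
Row 6: attacked by (1,8)→{3,8}; (2,3)→{3,7}; (3,1)→{1,4}; (4,6)→{4,6,8}; (5,2)→{1,2,3}; (8,4)→{2,4,6}. Safe: 5. Place at column 5.
Row 7: attacked by (1,8)→{2,8}; (2,3)→{3,8}; (3,1)→{1,5}; (4,6)→{3,6}; (5,2)→{2,4}; (6,5)→{4,5,6}; (8,4)→{3,4,5}. Safe: 7. Place at column 7.
Columns [8, 3, 1, 6, 2, 5, 7, 4], r−c [-7, -1, 2, -2, 3, 1, 0, 4], r+c [9, 5, 4, 10, 7, 11, 14, 12] are all distinct, so no two queens attack.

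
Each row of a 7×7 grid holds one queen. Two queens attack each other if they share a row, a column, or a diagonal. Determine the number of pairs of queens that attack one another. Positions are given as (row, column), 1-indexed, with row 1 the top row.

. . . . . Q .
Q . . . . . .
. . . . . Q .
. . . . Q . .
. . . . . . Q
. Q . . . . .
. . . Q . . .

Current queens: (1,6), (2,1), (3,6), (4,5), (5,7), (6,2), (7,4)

Same column: (1,6)–(3,6) (column 6).
Same diagonal: (3,6)–(4,5) (|3−4| = |6−5| = 1).
Total attacking pairs: 2.

2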